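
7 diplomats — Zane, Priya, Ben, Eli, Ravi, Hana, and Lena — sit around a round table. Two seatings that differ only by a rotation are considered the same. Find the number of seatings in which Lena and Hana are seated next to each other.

240

Treat {Lena, Hana} as one unit (2 internal orders) and seat the resulting 6 units around the table: (5)! circular arrangements.
So 2 × (5)! = 2 × 120 = 240.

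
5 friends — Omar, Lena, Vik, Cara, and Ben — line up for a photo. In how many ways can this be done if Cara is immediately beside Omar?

48

Treat {Cara, Omar} as a single unit. There are 4 units to order, and the pair itself can be ordered 2 ways.
So the count is 2·(4)! = 48.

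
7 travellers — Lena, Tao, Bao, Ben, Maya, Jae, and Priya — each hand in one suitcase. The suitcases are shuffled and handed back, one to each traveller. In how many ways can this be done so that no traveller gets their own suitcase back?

Let Aᵢ be the assignments in which traveller i gets their own suitcase. We want the size of the complement of A₁∪…∪A_7.
By inclusion–exclusion this is Σ_{j=0}^{7} (−1)^j C(7,j)·(7−j)!.
Computing: 5040 − 5040 + 2520 − 840 + 210 − 42 + 7 − 1 = 1854.

1854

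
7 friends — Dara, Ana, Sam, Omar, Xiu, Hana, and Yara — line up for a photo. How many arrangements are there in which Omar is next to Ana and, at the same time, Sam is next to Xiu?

480

Treat {Omar,Ana} as one block (2 orders) and {Sam,Xiu} as another (2 orders).
That leaves 5 units to arrange: 2 × 2 × 5! = 4 × 120 = 480.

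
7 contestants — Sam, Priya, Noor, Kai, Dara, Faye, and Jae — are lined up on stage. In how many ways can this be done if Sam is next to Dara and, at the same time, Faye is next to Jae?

Treat {Sam,Dara} as one block (2 orders) and {Faye,Jae} as another (2 orders).
That leaves 5 units to arrange: 2 × 2 × 5! = 4 × 120 = 480.

480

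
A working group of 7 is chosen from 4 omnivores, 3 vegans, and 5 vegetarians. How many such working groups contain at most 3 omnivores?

Split by how many omnivores are chosen (0 through 3).
Sum: C(4,0)·C(8,7) + C(4,1)·C(8,6) + C(4,2)·C(8,5) + C(4,3)·C(8,4) = 8 + 112 + 336 + 280 = 736.

736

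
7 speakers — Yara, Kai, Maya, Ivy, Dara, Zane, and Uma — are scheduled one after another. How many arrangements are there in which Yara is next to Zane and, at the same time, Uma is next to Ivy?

Treat {Yara,Zane} as one block (2 orders) and {Uma,Ivy} as another (2 orders).
That leaves 5 units to arrange: 2 × 2 × 5! = 4 × 120 = 480.

480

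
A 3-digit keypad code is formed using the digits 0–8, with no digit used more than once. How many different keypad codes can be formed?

504

Choose and order 3 of the 9 symbols: the first digit has 9 options, the next 8, then 7.
9 × 8 × 7 = 504.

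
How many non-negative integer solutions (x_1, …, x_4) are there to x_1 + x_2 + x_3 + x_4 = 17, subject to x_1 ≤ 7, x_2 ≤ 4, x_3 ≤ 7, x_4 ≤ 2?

19

By stars and bars, unrestricted non-negative solutions to x_1+…+x_4 = 17 number C(17+3,3) = 1140.
Subtract solutions that violate a single cap (substitute x_i' = x_i − (cap_i+1)): x_1 ≥ 8 gives C(12,3) = 220; x_2 ≥ 5 gives C(15,3) = 455; x_3 ≥ 8 gives C(12,3) = 220; x_4 ≥ 3 gives C(17,3) = 680. Together 1575.
Add back pairs where two caps are both exceeded: 35 + 4 + 84 + 35 + 220 + 84 = 462.
Subtract triples: 0 + 4 + 0 + 4 = 8.
By inclusion–exclusion the count is 1140 − 1575 + 462 − 8 = 19.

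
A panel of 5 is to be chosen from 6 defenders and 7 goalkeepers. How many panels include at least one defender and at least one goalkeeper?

1260

With no constraint there are C(13,5) = 1287 possible selections.
Selections missing a whole group: no defenders → C(7,5) = 21; no goalkeepers → C(6,5) = 6.
Both groups omitted at once is impossible, so 1287 − 27 = 1260.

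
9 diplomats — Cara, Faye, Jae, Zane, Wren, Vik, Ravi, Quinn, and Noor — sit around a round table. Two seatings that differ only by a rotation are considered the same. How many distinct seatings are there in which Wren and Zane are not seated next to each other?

All circular seatings of 9 people number (8)! = 40320.
Those with Wren next to Zane: fuse the pair into one unit and seat 8 units around a circle — 2·(7)! = 10080.
Subtracting, 40320 − 10080 = 30240.

30240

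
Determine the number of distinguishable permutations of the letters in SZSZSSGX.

840

Letter multiplicities in SZSZSSGX: G×1, S×4, X×1, Z×2.
Dividing 8! = 40320 by 4!·2! = 48 for the repeated letters gives 840.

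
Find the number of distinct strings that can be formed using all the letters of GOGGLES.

840

GOGGLES has 7 letters with G appearing 3 times.
The number of distinct arrangements is 7!/(3!) = 5040/6 = 840.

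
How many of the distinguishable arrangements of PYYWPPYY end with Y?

Fix Y in the last position and arrange the remaining 7 letters.
Those 7 letters have P appearing 3 times and Y appearing 3 times, giving (7)!/(3!·3!) = 140.

140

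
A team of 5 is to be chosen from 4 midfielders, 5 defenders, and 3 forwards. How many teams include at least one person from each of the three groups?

Total 5-person selections from all 12: C(12,5) = 792.
Subtract selections that omit an entire group: no midfielders → C(8,5) = 56; no defenders → C(7,5) = 21; no forwards → C(9,5) = 126.
Add back selections omitting two groups (i.e. drawn from a single group): C(4,5) + C(5,5) + C(3,5) = 1.
By inclusion–exclusion: 792 − 203 + 1 = 590.

590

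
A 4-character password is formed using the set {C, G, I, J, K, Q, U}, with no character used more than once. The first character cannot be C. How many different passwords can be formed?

The first character has 7−1 = 6 choices (anything except C).
The remaining 3 characters are filled from the other 6 symbols without repetition: 6 × 5 × 4 = 120.
Total: 6 × 120 = 720.

720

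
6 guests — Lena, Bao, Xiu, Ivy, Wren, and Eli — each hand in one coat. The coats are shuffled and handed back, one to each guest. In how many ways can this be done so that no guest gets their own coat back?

265

Let Aᵢ be the assignments in which guest i gets their own coat. We want the size of the complement of A₁∪…∪A_6.
By inclusion–exclusion this is Σ_{j=0}^{6} (−1)^j C(6,j)·(6−j)!.
Computing: 720 − 720 + 360 − 120 + 30 − 6 + 1 = 265.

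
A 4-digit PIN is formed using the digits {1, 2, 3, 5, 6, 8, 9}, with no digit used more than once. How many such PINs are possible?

840

This is a permutation of 4 out of 7: P(7,4) = 7!/3!.
7 × 6 × 5 × 4 = 840.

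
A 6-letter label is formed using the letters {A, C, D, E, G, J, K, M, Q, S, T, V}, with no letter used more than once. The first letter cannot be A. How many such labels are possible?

The first letter has 12−1 = 11 choices (anything except A).
The remaining 5 letters are filled from the other 11 symbols without repetition: 11 × 10 × 9 × 8 × 7 = 55440.
Total: 11 × 55440 = 609840.

609840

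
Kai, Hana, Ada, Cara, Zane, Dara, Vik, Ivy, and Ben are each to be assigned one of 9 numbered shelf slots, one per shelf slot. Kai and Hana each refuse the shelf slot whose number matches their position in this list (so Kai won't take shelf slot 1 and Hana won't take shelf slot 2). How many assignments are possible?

287280

Let Aᵢ (for i ∈ {1, 2}) be the placements that put person i in their forbidden shelf slot. Any j of these fix j positions, leaving (9−j)! ways to fill the rest, and there are C(2,j) ways to pick which j.
By inclusion–exclusion, the number of valid placements is Σ_{j=0}^{2} (−1)^j C(2,j)·(9−j)!.
Computing: 362880 − 80640 + 5040 = 287280.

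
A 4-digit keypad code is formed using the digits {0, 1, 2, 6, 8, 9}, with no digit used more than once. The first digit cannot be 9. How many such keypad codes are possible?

300

The first digit has 6−1 = 5 choices (anything except 9).
The remaining 3 digits are filled from the other 5 symbols without repetition: 5 × 4 × 3 = 60.
Total: 5 × 60 = 300.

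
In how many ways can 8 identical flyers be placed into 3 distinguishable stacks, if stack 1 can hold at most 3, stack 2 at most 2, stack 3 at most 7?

Ignoring the caps, the number of non-negative solutions to x_1+…+x_3 = 8 is C(10,2) = 45.
Subtract solutions that violate a single cap (substitute x_i' = x_i − (cap_i+1)): x_1 ≥ 4 gives C(6,2) = 15; x_2 ≥ 3 gives C(7,2) = 21; x_3 ≥ 8 gives C(2,2) = 1. Together 37.
Add back pairs where two caps are both exceeded: 3 + 0 + 0 = 3.
By inclusion–exclusion the count is 45 − 37 + 3 = 11.

11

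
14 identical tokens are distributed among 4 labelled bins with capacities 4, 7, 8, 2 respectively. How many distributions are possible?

75

By stars and bars, unrestricted non-negative solutions to x_1+…+x_4 = 14 number C(14+3,3) = 680.
Subtract solutions that violate a single cap (substitute x_i' = x_i − (cap_i+1)): x_1 ≥ 5 gives C(12,3) = 220; x_2 ≥ 8 gives C(9,3) = 84; x_3 ≥ 9 gives C(8,3) = 56; x_4 ≥ 3 gives C(14,3) = 364. Together 724.
Add back pairs where two caps are both exceeded: 4 + 1 + 84 + 0 + 20 + 10 = 119.
By inclusion–exclusion the count is 680 − 724 + 119 = 75.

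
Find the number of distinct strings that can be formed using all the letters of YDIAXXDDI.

Letter multiplicities in YDIAXXDDI: A×1, D×3, I×2, X×2, Y×1.
The number of distinct arrangements is 9!/(3!·2!·2!) = 362880/24 = 15120.

15120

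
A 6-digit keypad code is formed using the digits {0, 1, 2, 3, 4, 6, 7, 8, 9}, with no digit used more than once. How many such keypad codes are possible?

60480

With no repetition, fill the 6 digits in order: 9 choices, then 8, down to 4.
9 × 8 × 7 × 6 × 5 × 4 = 60480.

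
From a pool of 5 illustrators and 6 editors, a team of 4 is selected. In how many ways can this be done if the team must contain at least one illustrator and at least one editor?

310

Total 4-person selections from all 11: C(11,4) = 330.
Subtract selections that omit an entire group: no illustrators → C(6,4) = 15; no editors → C(5,4) = 5.
Both groups omitted at once is impossible, so 330 − 20 = 310.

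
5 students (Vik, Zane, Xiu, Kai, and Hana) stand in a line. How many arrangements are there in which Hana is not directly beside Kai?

There are 5! = 120 arrangements in all. If Hana and Kai are adjacent, merging them into one block gives 2·(4)! = 48 arrangements.
So 120 − 48 = 72 arrangements keep them apart.

72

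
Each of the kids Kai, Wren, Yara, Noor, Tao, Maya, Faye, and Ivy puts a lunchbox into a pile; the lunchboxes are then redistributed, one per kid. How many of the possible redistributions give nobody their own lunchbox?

14833

Count assignments avoiding every fixed point. For any j of the 8 kids fixed to their own lunchbox, the other 8−j can be arranged in (8−j)! ways.
By inclusion–exclusion this is Σ_{j=0}^{8} (−1)^j C(8,j)·(8−j)!.
Computing: 40320 − 40320 + 20160 − 6720 + 1680 − 336 + 56 − 8 + 1 = 14833.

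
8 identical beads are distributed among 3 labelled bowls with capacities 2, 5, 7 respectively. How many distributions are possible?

17

By stars and bars, unrestricted non-negative solutions to x_1+…+x_3 = 8 number C(8+2,2) = 45.
Subtract solutions that violate a single cap (substitute x_i' = x_i − (cap_i+1)): x_1 ≥ 3 gives C(7,2) = 21; x_2 ≥ 6 gives C(4,2) = 6; x_3 ≥ 8 gives C(2,2) = 1. Together 28.
No two caps can be exceeded simultaneously, so the pair terms are all 0.
By inclusion–exclusion the count is 45 − 28 + 0 = 17.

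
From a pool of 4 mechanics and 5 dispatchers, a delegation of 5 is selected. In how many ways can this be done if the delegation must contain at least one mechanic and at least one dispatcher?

Total 5-person selections from all 9: C(9,5) = 126.
Selections missing a whole group: no mechanics → C(5,5) = 1; no dispatchers → C(4,5) = 0.
Both groups omitted at once is impossible, so 126 − 1 = 125.

125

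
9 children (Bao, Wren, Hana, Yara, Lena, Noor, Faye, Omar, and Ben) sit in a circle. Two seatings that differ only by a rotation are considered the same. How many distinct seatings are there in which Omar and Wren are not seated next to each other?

All circular seatings of 9 people number (8)! = 40320.
Those with Omar next to Wren: fuse the pair into one unit and seat 8 units around a circle — 2·(7)! = 10080.
Subtracting, 40320 − 10080 = 30240.

30240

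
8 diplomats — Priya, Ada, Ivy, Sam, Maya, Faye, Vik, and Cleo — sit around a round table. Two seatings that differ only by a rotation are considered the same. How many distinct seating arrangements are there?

5040

Seat Priya anywhere (absorbing the rotational symmetry), then permute the other 7: (7)! = 5040.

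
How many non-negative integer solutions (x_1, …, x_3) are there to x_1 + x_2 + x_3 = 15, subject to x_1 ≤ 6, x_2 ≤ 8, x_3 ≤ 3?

By stars and bars, unrestricted non-negative solutions to x_1+…+x_3 = 15 number C(15+2,2) = 136.
Subtract solutions that violate a single cap (substitute x_i' = x_i − (cap_i+1)): x_1 ≥ 7 gives C(10,2) = 45; x_2 ≥ 9 gives C(8,2) = 28; x_3 ≥ 4 gives C(13,2) = 78. Together 151.
Add back pairs where two caps are both exceeded: 0 + 15 + 6 = 21.
By inclusion–exclusion the count is 136 − 151 + 21 = 6.

6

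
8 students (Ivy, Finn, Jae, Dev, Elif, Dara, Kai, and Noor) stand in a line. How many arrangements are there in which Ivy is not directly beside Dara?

Of the 8! = 40320 arrangements, those with Ivy and Dara adjacent number 2 × 7! = 10080 (treat the pair as a block with 2 internal orders).
So 40320 − 10080 = 30240 arrangements keep them apart.

30240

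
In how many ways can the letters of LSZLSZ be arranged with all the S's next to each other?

30

Treat the 2 copies of S as a single block. The multiset to arrange is then {SS, L, L, Z, Z}, 5 items in all.
That gives (5)!/(2!·2!) = 30 arrangements.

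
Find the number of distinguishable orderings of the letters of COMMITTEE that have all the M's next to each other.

Treat the 2 copies of M as a single block. The multiset to arrange is then {MM, C, E, E, I, O, T, T}, 8 items in all.
That gives (8)!/(2!·2!) = 10080 arrangements.

10080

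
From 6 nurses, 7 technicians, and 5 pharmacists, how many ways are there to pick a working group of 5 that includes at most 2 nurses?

Split by how many nurses are chosen (0 through 2).
Sum: C(6,0)·C(12,5) + C(6,1)·C(12,4) + C(6,2)·C(12,3) = 792 + 2970 + 3300 = 7062.

7062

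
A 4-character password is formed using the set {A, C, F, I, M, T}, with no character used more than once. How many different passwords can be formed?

This is a permutation of 4 out of 6: P(6,4) = 6!/2!.
6 × 5 × 4 × 3 = 360.

360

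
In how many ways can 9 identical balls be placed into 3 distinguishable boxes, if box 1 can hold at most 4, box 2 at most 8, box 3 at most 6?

33

By stars and bars, unrestricted non-negative solutions to x_1+…+x_3 = 9 number C(9+2,2) = 55.
Subtract solutions that violate a single cap (substitute x_i' = x_i − (cap_i+1)): x_1 ≥ 5 gives C(6,2) = 15; x_2 ≥ 9 gives C(2,2) = 1; x_3 ≥ 7 gives C(4,2) = 6. Together 22.
No two caps can be exceeded simultaneously, so the pair terms are all 0.
By inclusion–exclusion the count is 55 − 22 + 0 = 33.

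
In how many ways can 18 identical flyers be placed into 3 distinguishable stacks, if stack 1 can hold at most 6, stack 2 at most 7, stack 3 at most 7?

Ignoring the caps, the number of non-negative solutions to x_1+…+x_3 = 18 is C(20,2) = 190.
Subtract solutions that violate a single cap (substitute x_i' = x_i − (cap_i+1)): x_1 ≥ 7 gives C(13,2) = 78; x_2 ≥ 8 gives C(12,2) = 66; x_3 ≥ 8 gives C(12,2) = 66. Together 210.
Add back pairs where two caps are both exceeded: 10 + 10 + 6 = 26.
By inclusion–exclusion the count is 190 − 210 + 26 = 6.

6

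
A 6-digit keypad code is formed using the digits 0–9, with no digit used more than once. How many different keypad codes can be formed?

151200

With no repetition, fill the 6 digits in order: 10 choices, then 9, down to 5.
That product is 10 × 9 × 8 × 7 × 6 × 5 = 151200.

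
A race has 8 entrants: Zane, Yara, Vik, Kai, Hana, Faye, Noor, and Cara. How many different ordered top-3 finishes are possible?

This is an ordered selection of 3 from 8: P(8,3).
That gives 8 × 7 × 6 = 336.

336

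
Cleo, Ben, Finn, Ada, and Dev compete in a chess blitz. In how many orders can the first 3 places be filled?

There are 5 choices for 1st place, 4 for 2nd, and 3 for 3rd.
That gives 5 × 4 × 3 = 60.

60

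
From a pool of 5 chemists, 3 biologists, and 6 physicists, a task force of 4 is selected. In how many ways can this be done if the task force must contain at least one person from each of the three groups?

495

With no constraint there are C(14,4) = 1001 possible selections.
Subtract selections that omit an entire group: no chemists → C(9,4) = 126; no biologists → C(11,4) = 330; no physicists → C(8,4) = 70.
Add back selections omitting two groups (i.e. drawn from a single group): C(5,4) + C(3,4) + C(6,4) = 20.
By inclusion–exclusion: 1001 − 526 + 20 = 495.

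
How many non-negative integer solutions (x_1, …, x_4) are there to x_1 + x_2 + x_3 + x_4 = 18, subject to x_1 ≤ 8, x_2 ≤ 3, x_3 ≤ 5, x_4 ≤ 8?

By stars and bars, unrestricted non-negative solutions to x_1+…+x_4 = 18 number C(18+3,3) = 1330.
Subtract solutions that violate a single cap (substitute x_i' = x_i − (cap_i+1)): x_1 ≥ 9 gives C(12,3) = 220; x_2 ≥ 4 gives C(17,3) = 680; x_3 ≥ 6 gives C(15,3) = 455; x_4 ≥ 9 gives C(12,3) = 220. Together 1575.
Add back pairs where two caps are both exceeded: 56 + 20 + 1 + 165 + 56 + 20 = 318.
By inclusion–exclusion the count is 1330 − 1575 + 318 = 73.

73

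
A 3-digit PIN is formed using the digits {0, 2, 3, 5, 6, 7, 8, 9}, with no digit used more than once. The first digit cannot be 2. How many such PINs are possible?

294

The first digit has 8−1 = 7 choices (anything except 2).
The remaining 2 digits are filled from the other 7 symbols without repetition: 7 × 6 = 42.
Total: 7 × 42 = 294.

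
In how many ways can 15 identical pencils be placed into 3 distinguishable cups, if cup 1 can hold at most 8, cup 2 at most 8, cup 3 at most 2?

9

Ignoring the caps, the number of non-negative solutions to x_1+…+x_3 = 15 is C(17,2) = 136.
Subtract solutions that violate a single cap (substitute x_i' = x_i − (cap_i+1)): x_1 ≥ 9 gives C(8,2) = 28; x_2 ≥ 9 gives C(8,2) = 28; x_3 ≥ 3 gives C(14,2) = 91. Together 147.
Add back pairs where two caps are both exceeded: 0 + 10 + 10 = 20.
By inclusion–exclusion the count is 136 − 147 + 20 = 9.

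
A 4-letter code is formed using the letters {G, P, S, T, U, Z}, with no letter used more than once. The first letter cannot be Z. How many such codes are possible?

The first letter has 6−1 = 5 choices (anything except Z).
The remaining 3 letters are filled from the other 5 symbols without repetition: 5 × 4 × 3 = 60.
Total: 5 × 60 = 300.

300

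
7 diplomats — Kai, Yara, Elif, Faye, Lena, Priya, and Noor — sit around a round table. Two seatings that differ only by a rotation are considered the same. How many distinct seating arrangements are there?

720

Seat Kai anywhere (absorbing the rotational symmetry), then permute the other 6: (6)! = 720.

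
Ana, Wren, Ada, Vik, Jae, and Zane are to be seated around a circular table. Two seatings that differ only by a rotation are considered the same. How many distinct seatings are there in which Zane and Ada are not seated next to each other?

All circular seatings of 6 people number (5)! = 120.
Seatings with Zane beside Ada: treat them as a block with 2 internal orders, giving 2 × (4)! = 48.
Subtracting, 120 − 48 = 72.

72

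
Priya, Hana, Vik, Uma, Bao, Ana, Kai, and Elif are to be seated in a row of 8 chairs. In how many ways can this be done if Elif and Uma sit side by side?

10080

Treat {Elif, Uma} as a single unit. There are 7 units to order, and the pair itself can be ordered 2 ways.
So the count is 2·(7)! = 10080.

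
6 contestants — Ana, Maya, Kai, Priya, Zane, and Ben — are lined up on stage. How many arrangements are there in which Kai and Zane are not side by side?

480

Of the 6! = 720 arrangements, those with Kai and Zane adjacent number 2 × 5! = 240 (treat the pair as a block with 2 internal orders).
Complementary counting: 720 − 240 = 480.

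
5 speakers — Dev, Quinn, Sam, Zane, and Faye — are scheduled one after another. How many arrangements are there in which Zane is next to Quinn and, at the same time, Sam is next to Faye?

Treat {Zane,Quinn} as one block (2 orders) and {Sam,Faye} as another (2 orders).
That leaves 3 units to arrange: 2 × 2 × 3! = 4 × 6 = 24.

24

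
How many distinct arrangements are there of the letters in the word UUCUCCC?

35

The 7 letters of UUCUCCC have repeats: C appearing 4 times and U appearing 3 times.
So there are 7! / (4!·3!) = 35 distinguishable arrangements.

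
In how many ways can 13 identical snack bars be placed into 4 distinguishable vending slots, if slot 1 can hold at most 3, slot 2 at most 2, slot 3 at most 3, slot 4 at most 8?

Without the upper bounds there are C(16,3) = 560 ways to split 13 among 4 vending slots.
Subtract solutions that violate a single cap (substitute x_i' = x_i − (cap_i+1)): x_1 ≥ 4 gives C(12,3) = 220; x_2 ≥ 3 gives C(13,3) = 286; x_3 ≥ 4 gives C(12,3) = 220; x_4 ≥ 9 gives C(7,3) = 35. Together 761.
Add back pairs where two caps are both exceeded: 84 + 56 + 1 + 84 + 4 + 1 = 230.
Subtract triples: 10 + 0 + 0 + 0 = 10.
By inclusion–exclusion the count is 560 − 761 + 230 − 10 = 19.

19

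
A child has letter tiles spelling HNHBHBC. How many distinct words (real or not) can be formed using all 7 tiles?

Letter multiplicities in HNHBHBC: B×2, C×1, H×3, N×1.
Dividing 7! = 5040 by 3!·2! = 12 for the repeated letters gives 420.

420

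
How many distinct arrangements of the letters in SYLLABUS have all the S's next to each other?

2520

Treat the 2 copies of S as a single block. The multiset to arrange is then {SS, A, B, L, L, U, Y}, 7 items in all.
That gives (7)!/(2!) = 2520 arrangements.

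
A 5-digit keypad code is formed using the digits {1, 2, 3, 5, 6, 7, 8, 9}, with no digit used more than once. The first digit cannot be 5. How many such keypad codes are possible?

5880

The first digit has 8−1 = 7 choices (anything except 5).
The remaining 4 digits are filled from the other 7 symbols without repetition: 7 × 6 × 5 × 4 = 840.
Total: 7 × 840 = 5880.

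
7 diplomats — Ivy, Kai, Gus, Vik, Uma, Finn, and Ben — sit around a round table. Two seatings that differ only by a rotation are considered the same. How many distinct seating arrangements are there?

Seat Ivy anywhere (absorbing the rotational symmetry), then permute the other 6: (6)! = 720.

720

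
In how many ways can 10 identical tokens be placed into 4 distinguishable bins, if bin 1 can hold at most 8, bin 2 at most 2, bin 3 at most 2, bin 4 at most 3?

32

Ignoring the caps, the number of non-negative solutions to x_1+…+x_4 = 10 is C(13,3) = 286.
Subtract solutions that violate a single cap (substitute x_i' = x_i − (cap_i+1)): x_1 ≥ 9 gives C(4,3) = 4; x_2 ≥ 3 gives C(10,3) = 120; x_3 ≥ 3 gives C(10,3) = 120; x_4 ≥ 4 gives C(9,3) = 84. Together 328.
Add back pairs where two caps are both exceeded: 0 + 0 + 0 + 35 + 20 + 20 = 75.
Subtract triples: 0 + 0 + 0 + 1 = 1.
By inclusion–exclusion the count is 286 − 328 + 75 − 1 = 32.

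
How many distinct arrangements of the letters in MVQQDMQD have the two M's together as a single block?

420

Treat the 2 copies of M as a single block. The multiset to arrange is then {MM, D, D, Q, Q, Q, V}, 7 items in all.
That gives (7)!/(3!·2!) = 420 arrangements.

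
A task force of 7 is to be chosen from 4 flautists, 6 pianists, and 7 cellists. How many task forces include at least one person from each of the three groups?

17283

Total 7-person selections from all 17: C(17,7) = 19448.
Subtract selections that omit an entire group: no flautists → C(13,7) = 1716; no pianists → C(11,7) = 330; no cellists → C(10,7) = 120.
Add back selections omitting two groups (i.e. drawn from a single group): C(4,7) + C(6,7) + C(7,7) = 1.
By inclusion–exclusion: 19448 − 2166 + 1 = 17283.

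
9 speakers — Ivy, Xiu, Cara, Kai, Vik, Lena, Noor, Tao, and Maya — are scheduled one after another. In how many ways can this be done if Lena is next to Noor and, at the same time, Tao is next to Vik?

Treat {Lena,Noor} as one block (2 orders) and {Tao,Vik} as another (2 orders).
That leaves 7 units to arrange: 2 × 2 × 7! = 4 × 5040 = 20160.

20160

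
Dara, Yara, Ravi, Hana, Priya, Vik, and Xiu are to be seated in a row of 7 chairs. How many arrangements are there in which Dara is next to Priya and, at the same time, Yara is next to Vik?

480

Treat {Dara,Priya} as one block (2 orders) and {Yara,Vik} as another (2 orders).
That leaves 5 units to arrange: 2 × 2 × 5! = 4 × 120 = 480.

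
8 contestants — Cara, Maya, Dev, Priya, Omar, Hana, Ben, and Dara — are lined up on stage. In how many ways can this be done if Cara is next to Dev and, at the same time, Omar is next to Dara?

Treat {Cara,Dev} as one block (2 orders) and {Omar,Dara} as another (2 orders).
That leaves 6 units to arrange: 2 × 2 × 6! = 4 × 720 = 2880.

2880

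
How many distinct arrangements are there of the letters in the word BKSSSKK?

The 7 letters of BKSSSKK have repeats: K appearing 3 times and S appearing 3 times.
So there are 7! / (3!·3!) = 140 distinguishable arrangements.

140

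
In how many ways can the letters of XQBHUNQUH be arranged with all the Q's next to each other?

Treat the 2 copies of Q as a single block. The multiset to arrange is then {QQ, B, H, H, N, U, U, X}, 8 items in all.
That gives (8)!/(2!·2!) = 10080 arrangements.

10080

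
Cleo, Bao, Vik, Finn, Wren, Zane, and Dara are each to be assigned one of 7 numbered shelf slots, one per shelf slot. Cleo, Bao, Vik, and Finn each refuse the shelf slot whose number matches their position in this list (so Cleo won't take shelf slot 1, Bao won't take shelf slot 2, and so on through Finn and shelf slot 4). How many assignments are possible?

2790

Let Aᵢ (for 1 ≤ i ≤ 4) be the placements that put person i in their forbidden shelf slot. Any j of these fix j positions, leaving (7−j)! ways to fill the rest, and there are C(4,j) ways to pick which j.
By inclusion–exclusion, the number of valid placements is Σ_{j=0}^{4} (−1)^j C(4,j)·(7−j)!.
Computing: 5040 − 2880 + 720 − 96 + 6 = 2790.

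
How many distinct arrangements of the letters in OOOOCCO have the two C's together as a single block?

Treat the 2 copies of C as a single block. The multiset to arrange is then {CC, O, O, O, O, O}, 6 items in all.
That gives (6)!/(5!) = 6 arrangements.

6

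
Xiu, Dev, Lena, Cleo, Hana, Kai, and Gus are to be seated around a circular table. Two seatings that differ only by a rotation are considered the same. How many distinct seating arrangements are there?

720

Seat Xiu anywhere (absorbing the rotational symmetry), then permute the other 6: (6)! = 720.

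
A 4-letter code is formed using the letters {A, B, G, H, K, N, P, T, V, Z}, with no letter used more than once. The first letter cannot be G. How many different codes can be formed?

The first letter has 10−1 = 9 choices (anything except G).
The remaining 3 letters are filled from the other 9 symbols without repetition: 9 × 8 × 7 = 504.
Total: 9 × 504 = 4536.

4536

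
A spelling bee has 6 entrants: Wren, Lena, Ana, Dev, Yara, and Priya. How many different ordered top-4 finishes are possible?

This is an ordered selection of 4 from 6: P(6,4).
That gives 6 × 5 × 4 × 3 = 360.

360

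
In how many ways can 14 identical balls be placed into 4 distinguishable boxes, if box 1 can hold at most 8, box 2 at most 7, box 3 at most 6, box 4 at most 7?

Without the upper bounds there are C(17,3) = 680 ways to split 14 among 4 boxes.
Subtract solutions that violate a single cap (substitute x_i' = x_i − (cap_i+1)): x_1 ≥ 9 gives C(8,3) = 56; x_2 ≥ 8 gives C(9,3) = 84; x_3 ≥ 7 gives C(10,3) = 120; x_4 ≥ 8 gives C(9,3) = 84. Together 344.
No two caps can be exceeded simultaneously, so the pair terms are all 0.
By inclusion–exclusion the count is 680 − 344 + 0 = 336.

336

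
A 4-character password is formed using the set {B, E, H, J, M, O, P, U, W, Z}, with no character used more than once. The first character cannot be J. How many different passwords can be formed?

The first character has 10−1 = 9 choices (anything except J).
The remaining 3 characters are filled from the other 9 symbols without repetition: 9 × 8 × 7 = 504.
Total: 9 × 504 = 4536.

4536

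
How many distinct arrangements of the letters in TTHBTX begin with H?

20

With the first slot taken by H, it remains to arrange the other 5 letters (TTBTX).
Those 5 letters have T appearing 3 times, giving (5)!/(3!) = 20.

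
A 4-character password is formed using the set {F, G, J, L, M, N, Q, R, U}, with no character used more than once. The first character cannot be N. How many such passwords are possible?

The first character has 9−1 = 8 choices (anything except N).
The remaining 3 characters are filled from the other 8 symbols without repetition: 8 × 7 × 6 = 336.
Total: 8 × 336 = 2688.

2688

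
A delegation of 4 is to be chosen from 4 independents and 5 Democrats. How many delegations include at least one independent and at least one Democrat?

120

Unrestricted: C(9,4) = 126 ways to pick any 4 of the 9.
Subtract selections that omit an entire group: no independents → C(5,4) = 5; no Democrats → C(4,4) = 1.
Both groups omitted at once is impossible, so 126 − 6 = 120.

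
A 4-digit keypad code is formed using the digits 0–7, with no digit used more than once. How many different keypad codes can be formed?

This is a permutation of 4 out of 8: P(8,4) = 8!/4!.
That product is 8 × 7 × 6 × 5 = 1680.

1680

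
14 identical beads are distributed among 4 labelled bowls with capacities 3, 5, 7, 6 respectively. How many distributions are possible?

Without the upper bounds there are C(17,3) = 680 ways to split 14 among 4 bowls.
Subtract solutions that violate a single cap (substitute x_i' = x_i − (cap_i+1)): x_1 ≥ 4 gives C(13,3) = 286; x_2 ≥ 6 gives C(11,3) = 165; x_3 ≥ 8 gives C(9,3) = 84; x_4 ≥ 7 gives C(10,3) = 120. Together 655.
Add back pairs where two caps are both exceeded: 35 + 10 + 20 + 1 + 4 + 0 = 70.
By inclusion–exclusion the count is 680 − 655 + 70 = 95.

95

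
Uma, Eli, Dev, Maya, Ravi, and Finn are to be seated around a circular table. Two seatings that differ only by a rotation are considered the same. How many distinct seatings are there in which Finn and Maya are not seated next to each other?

Without the restriction there are (5)! = 120 seatings.
Seatings with Finn beside Maya: treat them as a block with 2 internal orders, giving 2 × (4)! = 48.
Subtracting, 120 − 48 = 72.

72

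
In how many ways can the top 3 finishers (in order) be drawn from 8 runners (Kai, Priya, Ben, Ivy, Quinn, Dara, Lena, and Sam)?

336

This is an ordered selection of 3 from 8: P(8,3).
That gives 8 × 7 × 6 = 336.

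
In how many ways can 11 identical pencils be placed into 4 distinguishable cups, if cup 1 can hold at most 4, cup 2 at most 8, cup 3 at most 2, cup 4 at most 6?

94

Ignoring the caps, the number of non-negative solutions to x_1+…+x_4 = 11 is C(14,3) = 364.
Subtract solutions that violate a single cap (substitute x_i' = x_i − (cap_i+1)): x_1 ≥ 5 gives C(9,3) = 84; x_2 ≥ 9 gives C(5,3) = 10; x_3 ≥ 3 gives C(11,3) = 165; x_4 ≥ 7 gives C(7,3) = 35. Together 294.
Add back pairs where two caps are both exceeded: 0 + 20 + 0 + 0 + 0 + 4 = 24.
By inclusion–exclusion the count is 364 − 294 + 24 = 94.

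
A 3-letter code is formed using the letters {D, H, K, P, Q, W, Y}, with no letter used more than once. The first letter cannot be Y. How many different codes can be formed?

The first letter has 7−1 = 6 choices (anything except Y).
The remaining 2 letters are filled from the other 6 symbols without repetition: 6 × 5 = 30.
Total: 6 × 30 = 180.

180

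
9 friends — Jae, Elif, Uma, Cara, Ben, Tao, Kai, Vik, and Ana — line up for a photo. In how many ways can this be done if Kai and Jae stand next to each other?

80640

Treat {Kai, Jae} as a single unit. There are 8 units to order, and the pair itself can be ordered 2 ways.
So the count is 2·(8)! = 80640.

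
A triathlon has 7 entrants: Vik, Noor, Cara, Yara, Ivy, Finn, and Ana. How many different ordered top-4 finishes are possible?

840

There are 7 choices for 1st place, 6 for 2nd, and so on down to 4 for position 4.
That gives 7 × 6 × 5 × 4 = 840.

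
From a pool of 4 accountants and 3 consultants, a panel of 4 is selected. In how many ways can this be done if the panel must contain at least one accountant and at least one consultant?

Total 4-person selections from all 7: C(7,4) = 35.
Subtract selections that omit an entire group: no accountants → C(3,4) = 0; no consultants → C(4,4) = 1.
Both groups omitted at once is impossible, so 35 − 1 = 34.

34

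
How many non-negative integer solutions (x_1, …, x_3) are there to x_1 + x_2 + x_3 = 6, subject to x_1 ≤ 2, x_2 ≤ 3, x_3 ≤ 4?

9

By stars and bars, unrestricted non-negative solutions to x_1+…+x_3 = 6 number C(6+2,2) = 28.
Subtract solutions that violate a single cap (substitute x_i' = x_i − (cap_i+1)): x_1 ≥ 3 gives C(5,2) = 10; x_2 ≥ 4 gives C(4,2) = 6; x_3 ≥ 5 gives C(3,2) = 3. Together 19.
No two caps can be exceeded simultaneously, so the pair terms are all 0.
By inclusion–exclusion the count is 28 − 19 + 0 = 9.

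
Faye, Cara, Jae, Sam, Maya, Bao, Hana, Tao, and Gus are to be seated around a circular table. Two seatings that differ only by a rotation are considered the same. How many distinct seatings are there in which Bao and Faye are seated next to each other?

10080

Treat {Bao, Faye} as one unit (2 internal orders) and seat the resulting 8 units around the table: (7)! circular arrangements.
So 2 × (7)! = 2 × 5040 = 10080.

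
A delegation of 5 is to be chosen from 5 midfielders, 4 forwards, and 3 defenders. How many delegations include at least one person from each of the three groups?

Total 5-person selections from all 12: C(12,5) = 792.
Subtract selections that omit an entire group: no midfielders → C(7,5) = 21; no forwards → C(8,5) = 56; no defenders → C(9,5) = 126.
Add back selections omitting two groups (i.e. drawn from a single group): C(5,5) + C(4,5) + C(3,5) = 1.
By inclusion–exclusion: 792 − 203 + 1 = 590.

590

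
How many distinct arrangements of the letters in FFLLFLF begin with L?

15

Fix L in the first position and arrange the remaining 6 letters.
Those 6 letters have F appearing 4 times and L appearing twice, giving (6)!/(4!·2!) = 15.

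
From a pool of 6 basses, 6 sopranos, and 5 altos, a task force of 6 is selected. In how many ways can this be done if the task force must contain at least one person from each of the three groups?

10530

Unrestricted: C(17,6) = 12376 ways to pick any 6 of the 17.
Subtract selections that omit an entire group: no basses → C(11,6) = 462; no sopranos → C(11,6) = 462; no altos → C(12,6) = 924.
Add back selections omitting two groups (i.e. drawn from a single group): C(6,6) + C(6,6) + C(5,6) = 2.
By inclusion–exclusion: 12376 − 1848 + 2 = 10530.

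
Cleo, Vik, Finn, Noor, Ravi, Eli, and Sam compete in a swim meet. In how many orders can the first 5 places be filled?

There are 7 choices for 1st place, 6 for 2nd, and so on down to 3 for position 5.
That gives 7 × 6 × 5 × 4 × 3 = 2520.

2520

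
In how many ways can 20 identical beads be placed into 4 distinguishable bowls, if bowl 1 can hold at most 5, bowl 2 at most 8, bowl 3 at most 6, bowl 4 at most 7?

83

Ignoring the caps, the number of non-negative solutions to x_1+…+x_4 = 20 is C(23,3) = 1771.
Subtract solutions that violate a single cap (substitute x_i' = x_i − (cap_i+1)): x_1 ≥ 6 gives C(17,3) = 680; x_2 ≥ 9 gives C(14,3) = 364; x_3 ≥ 7 gives C(16,3) = 560; x_4 ≥ 8 gives C(15,3) = 455. Together 2059.
Add back pairs where two caps are both exceeded: 56 + 120 + 84 + 35 + 20 + 56 = 371.
By inclusion–exclusion the count is 1771 − 2059 + 371 = 83.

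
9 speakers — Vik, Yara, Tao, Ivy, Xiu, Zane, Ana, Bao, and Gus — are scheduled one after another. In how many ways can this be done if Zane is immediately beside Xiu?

80640

Treat {Zane, Xiu} as a single unit. There are 8 units to order, and the pair itself can be ordered 2 ways.
So the count is 2·(8)! = 80640.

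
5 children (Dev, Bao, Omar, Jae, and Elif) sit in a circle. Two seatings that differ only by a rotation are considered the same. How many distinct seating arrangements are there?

Fix one person's seat to break rotational symmetry; the remaining 4 people can be arranged in (4)! = 24 ways.

24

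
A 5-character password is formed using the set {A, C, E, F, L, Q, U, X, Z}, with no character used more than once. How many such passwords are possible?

This is a permutation of 5 out of 9: P(9,5) = 9!/4!.
9 × 8 × 7 × 6 × 5 = 15120.

15120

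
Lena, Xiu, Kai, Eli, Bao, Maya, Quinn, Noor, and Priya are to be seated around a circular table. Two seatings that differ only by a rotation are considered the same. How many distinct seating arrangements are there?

40320

Around a circle, 9 distinct people have 9!/9 = (8)! = 40320 rotationally distinct seatings.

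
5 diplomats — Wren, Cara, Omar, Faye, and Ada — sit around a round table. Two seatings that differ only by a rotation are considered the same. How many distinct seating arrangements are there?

24

Seat Wren anywhere (absorbing the rotational symmetry), then permute the other 4: (4)! = 24.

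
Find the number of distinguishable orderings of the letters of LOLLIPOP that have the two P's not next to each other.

Total arrangements of LOLLIPOP: 8!/(3!·2!·2!) = 1680.
Arrangements with the P's together: treat PP as one letter, giving (7)!/(3!·2!) = 420.
Hence 1680 − 420 = 1260.

1260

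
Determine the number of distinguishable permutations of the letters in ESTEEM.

120

ESTEEM has 6 letters with E appearing 3 times.
Dividing 6! = 720 by 3! = 6 for the repeated letters gives 120.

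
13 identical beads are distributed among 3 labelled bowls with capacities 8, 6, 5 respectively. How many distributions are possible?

27

By stars and bars, unrestricted non-negative solutions to x_1+…+x_3 = 13 number C(13+2,2) = 105.
Subtract solutions that violate a single cap (substitute x_i' = x_i − (cap_i+1)): x_1 ≥ 9 gives C(6,2) = 15; x_2 ≥ 7 gives C(8,2) = 28; x_3 ≥ 6 gives C(9,2) = 36. Together 79.
Add back pairs where two caps are both exceeded: 0 + 0 + 1 = 1.
By inclusion–exclusion the count is 105 − 79 + 1 = 27.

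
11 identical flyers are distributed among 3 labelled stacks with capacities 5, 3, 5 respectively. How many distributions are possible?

Ignoring the caps, the number of non-negative solutions to x_1+…+x_3 = 11 is C(13,2) = 78.
Subtract solutions that violate a single cap (substitute x_i' = x_i − (cap_i+1)): x_1 ≥ 6 gives C(7,2) = 21; x_2 ≥ 4 gives C(9,2) = 36; x_3 ≥ 6 gives C(7,2) = 21. Together 78.
Add back pairs where two caps are both exceeded: 3 + 0 + 3 = 6.
By inclusion–exclusion the count is 78 − 78 + 6 = 6.

6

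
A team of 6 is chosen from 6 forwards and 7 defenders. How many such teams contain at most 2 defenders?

358

Split by how many defenders are chosen (0 through 2).
Sum: C(7,0)·C(6,6) + C(7,1)·C(6,5) + C(7,2)·C(6,4) = 1 + 42 + 315 = 358.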